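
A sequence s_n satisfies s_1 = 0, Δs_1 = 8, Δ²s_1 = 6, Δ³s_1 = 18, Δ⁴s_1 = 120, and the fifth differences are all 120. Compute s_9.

Build the table forward from the leading diagonal:
D5: 120, 120, 120, 120, 120, 120, 120, 120, 120
D4: 120, 240, 360, 480, 600, 720, 840, 960, 1080
D3: 18, 138, 378, 738, 1218, 1818, 2538, 3378, 4338
D2: 6, 24, 162, 540, 1278, 2496, 4314, 6852, 10230
D1: 8, 14, 38, 200, 740, 2018, 4514, 8828, 15680
s: 0, 8, 22, 60, 260, 1000, 3018, 7532, 16360

16360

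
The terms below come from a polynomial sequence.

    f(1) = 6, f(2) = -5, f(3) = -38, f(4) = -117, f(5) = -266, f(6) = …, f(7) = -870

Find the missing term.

Using the first 5 terms:
First differences: -11  -33  -79  -149
Second differences: -22  -46  -70
Third differences: -24  -24
Constant third difference = -24.
Extend forward: -70 − 24 = -94;  -149 − 94 = -243;  -266 − 243 = -509

-509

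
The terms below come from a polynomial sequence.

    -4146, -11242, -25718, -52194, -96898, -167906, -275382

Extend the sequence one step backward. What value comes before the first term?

-1178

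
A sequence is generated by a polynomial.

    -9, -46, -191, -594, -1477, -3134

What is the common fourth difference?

-72

First differences: -37, -145, -403, -883, -1657
Second differences: -108, -258, -480, -774
Third differences: -150, -222, -294
Fourth differences: -72, -72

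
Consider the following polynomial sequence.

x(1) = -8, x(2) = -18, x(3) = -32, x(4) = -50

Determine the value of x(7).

-128

Δ: -10, -14, -18
Δ²: -4, -4
Second differences constant at -4.
-18 − 4 = -22;  -50 − 22 = -72
-22 − 4 = -26;  -72 − 26 = -98
-26 − 4 = -30;  -98 − 30 = -128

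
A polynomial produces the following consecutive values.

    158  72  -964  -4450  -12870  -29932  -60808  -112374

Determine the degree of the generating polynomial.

-86, -1036, -3486, -8420, -17062, -30876, -51566
-950, -2450, -4934, -8642, -13814, -20690
-1500, -2484, -3708, -5172, -6876
-984, -1224, -1464, -1704
-240, -240, -240
The fifth differences are constant, so the polynomial has degree 5.

5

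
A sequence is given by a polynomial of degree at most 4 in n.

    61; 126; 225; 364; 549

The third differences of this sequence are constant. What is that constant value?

6

Δ: 65, 99, 139, 185
Δ²: 34, 40, 46
Δ³: 6, 6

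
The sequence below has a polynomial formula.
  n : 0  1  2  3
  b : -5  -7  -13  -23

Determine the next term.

-37

First differences: -2 , -6 , -10
Second differences: -4 , -4
Second differences constant at -4.
-10 − 4 = -14;  -23 − 14 = -37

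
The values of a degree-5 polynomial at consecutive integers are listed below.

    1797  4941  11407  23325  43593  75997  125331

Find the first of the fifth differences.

120

D1: 3144, 6466, 11918, 20268, 32404, 49334
D2: 3322, 5452, 8350, 12136, 16930
D3: 2130, 2898, 3786, 4794
D4: 768, 888, 1008
D5: 120, 120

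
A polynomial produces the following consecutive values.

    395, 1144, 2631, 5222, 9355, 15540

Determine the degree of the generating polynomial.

4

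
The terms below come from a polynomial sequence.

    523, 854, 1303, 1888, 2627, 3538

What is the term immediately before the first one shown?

First differences: 331  449  585  739  911
Second differences: 118  136  154  172
Third differences: 18  18  18
The third differences are constant at 18.
Work back: 118 − 18 = 100;  331 − 100 = 231;  523 − 231 = 292

292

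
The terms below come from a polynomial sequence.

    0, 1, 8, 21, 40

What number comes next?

65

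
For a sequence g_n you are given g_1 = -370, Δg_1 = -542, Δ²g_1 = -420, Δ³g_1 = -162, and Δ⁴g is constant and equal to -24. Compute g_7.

-13522

Build the table forward from the leading diagonal:
D4: -24  -24  -24  -24  -24  -24  -24
D3: -162  -186  -210  -234  -258  -282  -306
D2: -420  -582  -768  -978  -1212  -1470  -1752
D1: -542  -962  -1544  -2312  -3290  -4502  -5972
g: -370  -912  -1874  -3418  -5730  -9020  -13522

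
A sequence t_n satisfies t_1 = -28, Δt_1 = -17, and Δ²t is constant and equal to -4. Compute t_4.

-91

Build the table forward from the leading diagonal:
Second differences: -4  -4  -4  -4
First differences: -17  -21  -25  -29
t: -28  -45  -66  -91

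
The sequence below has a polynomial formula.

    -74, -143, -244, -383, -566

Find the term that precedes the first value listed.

-31

First differences: -69  -101  -139  -183
Second differences: -32  -38  -44
Third differences: -6  -6
The third differences are constant at -6.
Work back: -32 + 6 = -26;  -69 + 26 = -43;  -74 + 43 = -31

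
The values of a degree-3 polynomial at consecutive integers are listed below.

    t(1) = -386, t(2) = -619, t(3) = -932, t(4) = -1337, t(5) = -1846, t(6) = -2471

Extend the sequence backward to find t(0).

-221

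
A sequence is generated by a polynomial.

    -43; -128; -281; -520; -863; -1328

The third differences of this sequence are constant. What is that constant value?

D1: -85, -153, -239, -343, -465
D2: -68, -86, -104, -122
D3: -18, -18, -18

-18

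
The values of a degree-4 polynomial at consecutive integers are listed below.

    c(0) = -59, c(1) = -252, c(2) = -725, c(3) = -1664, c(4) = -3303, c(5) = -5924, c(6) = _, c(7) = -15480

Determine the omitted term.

-9857

Using the first 6 terms:
-193, -473, -939, -1639, -2621
-280, -466, -700, -982
-186, -234, -282
-48, -48
Constant fourth difference = -48.
Extend forward: -282 − 48 = -330;  -982 − 330 = -1312;  -2621 − 1312 = -3933;  -5924 − 3933 = -9857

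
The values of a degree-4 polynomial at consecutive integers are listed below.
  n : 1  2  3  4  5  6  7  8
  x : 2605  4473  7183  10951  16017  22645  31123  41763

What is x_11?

90135

First differences: 1868  2710  3768  5066  6628  8478  10640
Second differences: 842  1058  1298  1562  1850  2162
Third differences: 216  240  264  288  312
Fourth differences: 24  24  24  24
Constant fourth difference = 24, so extend:
312 + 24 = 336;  2162 + 336 = 2498;  10640 + 2498 = 13138;  41763 + 13138 = 54901
336 + 24 = 360;  2498 + 360 = 2858;  13138 + 2858 = 15996;  54901 + 15996 = 70897
360 + 24 = 384;  2858 + 384 = 3242;  15996 + 3242 = 19238;  70897 + 19238 = 90135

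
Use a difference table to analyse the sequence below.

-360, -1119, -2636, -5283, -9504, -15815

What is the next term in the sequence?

Δ: -759, -1517, -2647, -4221, -6311
Δ²: -758, -1130, -1574, -2090
Δ³: -372, -444, -516
Δ⁴: -72, -72
Fourth differences constant at -72.
-516 − 72 = -588;  -2090 − 588 = -2678;  -6311 − 2678 = -8989;  -15815 − 8989 = -24804

-24804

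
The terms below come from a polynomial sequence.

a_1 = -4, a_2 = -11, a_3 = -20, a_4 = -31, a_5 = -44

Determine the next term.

-59

D1: -7  -9  -11  -13
D2: -2  -2  -2
Second differences constant at -2.
-13 − 2 = -15;  -44 − 15 = -59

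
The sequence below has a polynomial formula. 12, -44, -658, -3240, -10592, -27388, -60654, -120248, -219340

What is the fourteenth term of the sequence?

-2060540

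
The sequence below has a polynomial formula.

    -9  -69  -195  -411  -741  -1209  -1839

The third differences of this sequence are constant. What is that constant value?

Δ: -60, -126, -216, -330, -468, -630
Δ²: -66, -90, -114, -138, -162
Δ³: -24, -24, -24, -24

-24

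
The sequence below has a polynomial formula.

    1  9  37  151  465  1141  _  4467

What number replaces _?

2389

Using the first 6 terms:
8  28  114  314  676
20  86  200  362
66  114  162
48  48
Constant fourth difference = 48.
Extend forward: 162 + 48 = 210;  362 + 210 = 572;  676 + 572 = 1248;  1141 + 1248 = 2389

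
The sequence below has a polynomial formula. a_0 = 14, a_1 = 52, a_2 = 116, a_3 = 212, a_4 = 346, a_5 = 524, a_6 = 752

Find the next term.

38  64  96  134  178  228
26  32  38  44  50
6  6  6  6
The third differences are constant (6).
50 + 6 = 56;  228 + 56 = 284;  752 + 284 = 1036

1036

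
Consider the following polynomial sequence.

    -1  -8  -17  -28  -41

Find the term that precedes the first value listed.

D1: -7, -9, -11, -13
D2: -2, -2, -2
The second differences are constant at -2.
Work back: -7 + 2 = -5;  -1 + 5 = 4

4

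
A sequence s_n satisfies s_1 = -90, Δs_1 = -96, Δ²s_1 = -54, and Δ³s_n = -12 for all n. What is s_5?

-846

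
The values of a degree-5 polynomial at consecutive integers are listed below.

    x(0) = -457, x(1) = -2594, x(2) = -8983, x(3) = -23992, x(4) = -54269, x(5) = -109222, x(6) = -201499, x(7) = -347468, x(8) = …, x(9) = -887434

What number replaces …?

Using the first 8 terms:
Δ: -2137, -6389, -15009, -30277, -54953, -92277, -145969
Δ²: -4252, -8620, -15268, -24676, -37324, -53692
Δ³: -4368, -6648, -9408, -12648, -16368
Δ⁴: -2280, -2760, -3240, -3720
Δ⁵: -480, -480, -480
Constant fifth difference = -480.
Extend forward: -3720 − 480 = -4200;  -16368 − 4200 = -20568;  -53692 − 20568 = -74260;  -145969 − 74260 = -220229;  -347468 − 220229 = -567697

-567697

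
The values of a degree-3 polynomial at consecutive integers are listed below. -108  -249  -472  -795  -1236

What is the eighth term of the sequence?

-3447

Δ: -141 , -223 , -323 , -441
Δ²: -82 , -100 , -118
Δ³: -18 , -18
The third differences are constant (-18).
-118 − 18 = -136;  -441 − 136 = -577;  -1236 − 577 = -1813
-136 − 18 = -154;  -577 − 154 = -731;  -1813 − 731 = -2544
-154 − 18 = -172;  -731 − 172 = -903;  -2544 − 903 = -3447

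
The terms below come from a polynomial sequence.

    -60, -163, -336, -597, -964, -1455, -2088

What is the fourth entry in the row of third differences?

-18

D1: -103, -173, -261, -367, -491, -633
D2: -70, -88, -106, -124, -142
D3: -18, -18, -18, -18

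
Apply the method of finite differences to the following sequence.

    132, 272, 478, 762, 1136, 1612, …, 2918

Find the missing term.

Using the first 6 terms:
Δ: 140, 206, 284, 374, 476
Δ²: 66, 78, 90, 102
Δ³: 12, 12, 12
Constant third difference = 12.
Extend forward: 102 + 12 = 114;  476 + 114 = 590;  1612 + 590 = 2202

2202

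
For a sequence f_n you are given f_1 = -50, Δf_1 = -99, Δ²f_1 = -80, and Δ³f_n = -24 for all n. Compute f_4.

-611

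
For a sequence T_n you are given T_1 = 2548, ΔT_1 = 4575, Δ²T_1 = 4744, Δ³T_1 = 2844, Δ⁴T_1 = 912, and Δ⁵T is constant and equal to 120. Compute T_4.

33349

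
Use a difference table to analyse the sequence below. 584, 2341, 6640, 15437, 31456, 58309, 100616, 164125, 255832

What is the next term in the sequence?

First differences: 1757 , 4299 , 8797 , 16019 , 26853 , 42307 , 63509 , 91707
Second differences: 2542 , 4498 , 7222 , 10834 , 15454 , 21202 , 28198
Third differences: 1956 , 2724 , 3612 , 4620 , 5748 , 6996
Fourth differences: 768 , 888 , 1008 , 1128 , 1248
Fifth differences: 120 , 120 , 120 , 120
The fifth differences are constant (120).
1248 + 120 = 1368;  6996 + 1368 = 8364;  28198 + 8364 = 36562;  91707 + 36562 = 128269;  255832 + 128269 = 384101

384101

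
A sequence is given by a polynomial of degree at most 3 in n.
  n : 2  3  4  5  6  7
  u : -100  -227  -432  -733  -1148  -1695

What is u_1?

Δ: -127, -205, -301, -415, -547
Δ²: -78, -96, -114, -132
Δ³: -18, -18, -18
The third differences are constant at -18.
Work back: -78 + 18 = -60;  -127 + 60 = -67;  -100 + 67 = -33

-33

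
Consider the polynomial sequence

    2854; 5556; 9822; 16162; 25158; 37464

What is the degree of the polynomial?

4

D1: 2702, 4266, 6340, 8996, 12306
D2: 1564, 2074, 2656, 3310
D3: 510, 582, 654
D4: 72, 72
The fourth differences are constant, so the polynomial has degree 4.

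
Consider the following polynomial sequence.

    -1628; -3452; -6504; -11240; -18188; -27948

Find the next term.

-41192

D1: -1824, -3052, -4736, -6948, -9760
D2: -1228, -1684, -2212, -2812
D3: -456, -528, -600
D4: -72, -72
Constant fourth difference = -72, so extend:
-600 − 72 = -672;  -2812 − 672 = -3484;  -9760 − 3484 = -13244;  -27948 − 13244 = -41192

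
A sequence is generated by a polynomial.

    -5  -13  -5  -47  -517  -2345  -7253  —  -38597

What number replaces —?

Using the first 7 terms:
Δ: -8  8  -42  -470  -1828  -4908
Δ²: 16  -50  -428  -1358  -3080
Δ³: -66  -378  -930  -1722
Δ⁴: -312  -552  -792
Δ⁵: -240  -240
Constant fifth difference = -240.
Extend forward: -792 − 240 = -1032;  -1722 − 1032 = -2754;  -3080 − 2754 = -5834;  -4908 − 5834 = -10742;  -7253 − 10742 = -17995

-17995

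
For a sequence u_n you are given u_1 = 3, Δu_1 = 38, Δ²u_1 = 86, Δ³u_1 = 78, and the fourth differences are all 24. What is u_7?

Build the table forward from the leading diagonal:
Fourth differences: 24, 24, 24, 24, 24, 24, 24
Third differences: 78, 102, 126, 150, 174, 198, 222
Second differences: 86, 164, 266, 392, 542, 716, 914
First differences: 38, 124, 288, 554, 946, 1488, 2204
u: 3, 41, 165, 453, 1007, 1953, 3441

3441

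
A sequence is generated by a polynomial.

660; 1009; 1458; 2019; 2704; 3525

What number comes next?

Δ: 349  449  561  685  821
Δ²: 100  112  124  136
Δ³: 12  12  12
Constant third difference = 12, so extend:
136 + 12 = 148;  821 + 148 = 969;  3525 + 969 = 4494

4494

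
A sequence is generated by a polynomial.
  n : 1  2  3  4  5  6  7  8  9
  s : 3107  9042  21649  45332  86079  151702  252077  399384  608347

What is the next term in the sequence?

Δ: 5935, 12607, 23683, 40747, 65623, 100375, 147307, 208963
Δ²: 6672, 11076, 17064, 24876, 34752, 46932, 61656
Δ³: 4404, 5988, 7812, 9876, 12180, 14724
Δ⁴: 1584, 1824, 2064, 2304, 2544
Δ⁵: 240, 240, 240, 240
The fifth differences are constant (240).
2544 + 240 = 2784;  14724 + 2784 = 17508;  61656 + 17508 = 79164;  208963 + 79164 = 288127;  608347 + 288127 = 896474

896474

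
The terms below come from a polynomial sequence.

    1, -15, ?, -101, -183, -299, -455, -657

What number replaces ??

-47

Using the last 5 terms:
First differences: -82  -116  -156  -202
Second differences: -34  -40  -46
Third differences: -6  -6
Constant third difference = -6.
Extend backward: -34 + 6 = -28;  -82 + 28 = -54;  -101 + 54 = -47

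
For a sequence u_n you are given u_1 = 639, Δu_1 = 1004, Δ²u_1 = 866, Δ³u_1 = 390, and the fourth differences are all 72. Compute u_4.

Build the table forward from the leading diagonal:
D4: 72  72  72  72
D3: 390  462  534  606
D2: 866  1256  1718  2252
D1: 1004  1870  3126  4844
u: 639  1643  3513  6639

6639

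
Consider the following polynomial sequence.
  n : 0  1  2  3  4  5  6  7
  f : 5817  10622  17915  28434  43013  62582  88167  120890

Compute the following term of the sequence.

Δ: 4805  7293  10519  14579  19569  25585  32723
Δ²: 2488  3226  4060  4990  6016  7138
Δ³: 738  834  930  1026  1122
Δ⁴: 96  96  96  96
The fourth differences are constant (96).
1122 + 96 = 1218;  7138 + 1218 = 8356;  32723 + 8356 = 41079;  120890 + 41079 = 161969

161969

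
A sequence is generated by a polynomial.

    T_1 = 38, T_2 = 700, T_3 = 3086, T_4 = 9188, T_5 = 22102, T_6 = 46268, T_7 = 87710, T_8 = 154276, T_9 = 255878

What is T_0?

-28

First differences: 662  2386  6102  12914  24166  41442  66566  101602
Second differences: 1724  3716  6812  11252  17276  25124  35036
Third differences: 1992  3096  4440  6024  7848  9912
Fourth differences: 1104  1344  1584  1824  2064
Fifth differences: 240  240  240  240
The fifth differences are constant at 240.
Work back: 1104 − 240 = 864;  1992 − 864 = 1128;  1724 − 1128 = 596;  662 − 596 = 66;  38 − 66 = -28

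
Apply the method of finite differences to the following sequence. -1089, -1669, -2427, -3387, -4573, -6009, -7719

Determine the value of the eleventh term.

First differences: -580 , -758 , -960 , -1186 , -1436 , -1710
Second differences: -178 , -202 , -226 , -250 , -274
Third differences: -24 , -24 , -24 , -24
The third differences are constant (-24).
-274 − 24 = -298;  -1710 − 298 = -2008;  -7719 − 2008 = -9727
-298 − 24 = -322;  -2008 − 322 = -2330;  -9727 − 2330 = -12057
-322 − 24 = -346;  -2330 − 346 = -2676;  -12057 − 2676 = -14733
-346 − 24 = -370;  -2676 − 370 = -3046;  -14733 − 3046 = -17779

-17779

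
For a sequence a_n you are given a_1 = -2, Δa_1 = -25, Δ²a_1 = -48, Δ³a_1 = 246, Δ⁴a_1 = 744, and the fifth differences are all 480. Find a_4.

Build the table forward from the leading diagonal:
D5: 480  480  480  480
D4: 744  1224  1704  2184
D3: 246  990  2214  3918
D2: -48  198  1188  3402
D1: -25  -73  125  1313
a: -2  -27  -100  25

25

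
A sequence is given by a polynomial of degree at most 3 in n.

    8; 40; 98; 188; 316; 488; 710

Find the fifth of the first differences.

First differences: 32, 58, 90, 128, 172, 222
Second differences: 26, 32, 38, 44, 50
Third differences: 6, 6, 6, 6

172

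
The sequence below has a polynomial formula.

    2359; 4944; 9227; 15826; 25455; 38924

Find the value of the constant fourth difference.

96

D1: 2585, 4283, 6599, 9629, 13469
D2: 1698, 2316, 3030, 3840
D3: 618, 714, 810
D4: 96, 96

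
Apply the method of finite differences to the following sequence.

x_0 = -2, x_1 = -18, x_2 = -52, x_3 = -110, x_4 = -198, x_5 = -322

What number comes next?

-488

First differences: -16  -34  -58  -88  -124
Second differences: -18  -24  -30  -36
Third differences: -6  -6  -6
The third differences are constant (-6).
-36 − 6 = -42;  -124 − 42 = -166;  -322 − 166 = -488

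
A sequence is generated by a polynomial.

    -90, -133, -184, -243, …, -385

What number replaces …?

-310

Using the first 4 terms:
D1: -43, -51, -59
D2: -8, -8
Constant second difference = -8.
Extend forward: -59 − 8 = -67;  -243 − 67 = -310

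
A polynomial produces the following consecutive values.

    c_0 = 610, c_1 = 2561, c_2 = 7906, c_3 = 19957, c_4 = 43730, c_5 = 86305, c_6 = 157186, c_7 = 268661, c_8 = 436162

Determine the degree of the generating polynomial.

5

First differences: 1951, 5345, 12051, 23773, 42575, 70881, 111475, 167501
Second differences: 3394, 6706, 11722, 18802, 28306, 40594, 56026
Third differences: 3312, 5016, 7080, 9504, 12288, 15432
Fourth differences: 1704, 2064, 2424, 2784, 3144
Fifth differences: 360, 360, 360, 360
The fifth differences are constant, so the polynomial has degree 5.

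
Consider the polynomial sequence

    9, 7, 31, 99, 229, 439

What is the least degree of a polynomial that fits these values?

3

-2, 24, 68, 130, 210
26, 44, 62, 80
18, 18, 18
The third differences are constant, so the polynomial has degree 3.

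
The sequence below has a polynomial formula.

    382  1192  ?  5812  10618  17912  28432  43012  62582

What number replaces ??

Using the last 6 terms:
D1: 4806  7294  10520  14580  19570
D2: 2488  3226  4060  4990
D3: 738  834  930
D4: 96  96
Constant fourth difference = 96.
Extend backward: 738 − 96 = 642;  2488 − 642 = 1846;  4806 − 1846 = 2960;  5812 − 2960 = 2852

2852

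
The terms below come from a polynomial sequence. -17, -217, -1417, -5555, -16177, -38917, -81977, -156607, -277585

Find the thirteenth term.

-1670897

D1: -200, -1200, -4138, -10622, -22740, -43060, -74630, -120978
D2: -1000, -2938, -6484, -12118, -20320, -31570, -46348
D3: -1938, -3546, -5634, -8202, -11250, -14778
D4: -1608, -2088, -2568, -3048, -3528
D5: -480, -480, -480, -480
Fifth differences constant at -480.
-3528 − 480 = -4008;  -14778 − 4008 = -18786;  -46348 − 18786 = -65134;  -120978 − 65134 = -186112;  -277585 − 186112 = -463697
-4008 − 480 = -4488;  -18786 − 4488 = -23274;  -65134 − 23274 = -88408;  -186112 − 88408 = -274520;  -463697 − 274520 = -738217
-4488 − 480 = -4968;  -23274 − 4968 = -28242;  -88408 − 28242 = -116650;  -274520 − 116650 = -391170;  -738217 − 391170 = -1129387
-4968 − 480 = -5448;  -28242 − 5448 = -33690;  -116650 − 33690 = -150340;  -391170 − 150340 = -541510;  -1129387 − 541510 = -1670897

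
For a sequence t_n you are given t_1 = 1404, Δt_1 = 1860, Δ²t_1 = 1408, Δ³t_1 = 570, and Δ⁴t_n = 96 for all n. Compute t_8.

Build the table forward from the leading diagonal:
Δ⁴: 96  96  96  96  96  96  96  96
Δ³: 570  666  762  858  954  1050  1146  1242
Δ²: 1408  1978  2644  3406  4264  5218  6268  7414
Δ: 1860  3268  5246  7890  11296  15560  20778  27046
t: 1404  3264  6532  11778  19668  30964  46524  67302

67302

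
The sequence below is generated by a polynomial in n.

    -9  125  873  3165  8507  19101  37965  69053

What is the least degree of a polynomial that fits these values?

134, 748, 2292, 5342, 10594, 18864, 31088
614, 1544, 3050, 5252, 8270, 12224
930, 1506, 2202, 3018, 3954
576, 696, 816, 936
120, 120, 120
The fifth differences are constant, so the polynomial has degree 5.

5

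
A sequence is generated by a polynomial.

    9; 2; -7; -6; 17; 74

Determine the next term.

177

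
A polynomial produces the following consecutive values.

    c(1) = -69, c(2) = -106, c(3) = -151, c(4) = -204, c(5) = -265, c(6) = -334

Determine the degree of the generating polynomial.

D1: -37, -45, -53, -61, -69
D2: -8, -8, -8, -8
The second differences are constant, so the polynomial has degree 2.

2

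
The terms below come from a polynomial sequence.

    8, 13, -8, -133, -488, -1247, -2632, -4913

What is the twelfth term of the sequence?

-30077

D1: 5 , -21 , -125 , -355 , -759 , -1385 , -2281
D2: -26 , -104 , -230 , -404 , -626 , -896
D3: -78 , -126 , -174 , -222 , -270
D4: -48 , -48 , -48 , -48
The fourth differences are constant (-48).
-270 − 48 = -318;  -896 − 318 = -1214;  -2281 − 1214 = -3495;  -4913 − 3495 = -8408
-318 − 48 = -366;  -1214 − 366 = -1580;  -3495 − 1580 = -5075;  -8408 − 5075 = -13483
-366 − 48 = -414;  -1580 − 414 = -1994;  -5075 − 1994 = -7069;  -13483 − 7069 = -20552
-414 − 48 = -462;  -1994 − 462 = -2456;  -7069 − 2456 = -9525;  -20552 − 9525 = -30077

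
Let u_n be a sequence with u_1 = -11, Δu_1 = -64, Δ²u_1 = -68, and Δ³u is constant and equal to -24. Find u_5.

Build the table forward from the leading diagonal:
D3: -24, -24, -24, -24, -24
D2: -68, -92, -116, -140, -164
D1: -64, -132, -224, -340, -480
u: -11, -75, -207, -431, -771

-771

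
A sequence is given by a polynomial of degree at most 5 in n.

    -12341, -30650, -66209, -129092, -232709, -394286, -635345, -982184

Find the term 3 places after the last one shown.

-3002081

Δ: -18309, -35559, -62883, -103617, -161577, -241059, -346839
Δ²: -17250, -27324, -40734, -57960, -79482, -105780
Δ³: -10074, -13410, -17226, -21522, -26298
Δ⁴: -3336, -3816, -4296, -4776
Δ⁵: -480, -480, -480
Fifth differences constant at -480.
-4776 − 480 = -5256;  -26298 − 5256 = -31554;  -105780 − 31554 = -137334;  -346839 − 137334 = -484173;  -982184 − 484173 = -1466357
-5256 − 480 = -5736;  -31554 − 5736 = -37290;  -137334 − 37290 = -174624;  -484173 − 174624 = -658797;  -1466357 − 658797 = -2125154
-5736 − 480 = -6216;  -37290 − 6216 = -43506;  -174624 − 43506 = -218130;  -658797 − 218130 = -876927;  -2125154 − 876927 = -3002081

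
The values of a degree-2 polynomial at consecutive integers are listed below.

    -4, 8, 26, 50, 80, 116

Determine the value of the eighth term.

D1: 12, 18, 24, 30, 36
D2: 6, 6, 6, 6
The second differences are constant (6).
36 + 6 = 42;  116 + 42 = 158
42 + 6 = 48;  158 + 48 = 206

206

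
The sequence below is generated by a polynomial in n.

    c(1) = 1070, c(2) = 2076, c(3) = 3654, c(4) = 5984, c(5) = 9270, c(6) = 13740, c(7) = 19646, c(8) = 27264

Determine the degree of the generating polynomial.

D1: 1006, 1578, 2330, 3286, 4470, 5906, 7618
D2: 572, 752, 956, 1184, 1436, 1712
D3: 180, 204, 228, 252, 276
D4: 24, 24, 24, 24
The fourth differences are constant, so the polynomial has degree 4.

4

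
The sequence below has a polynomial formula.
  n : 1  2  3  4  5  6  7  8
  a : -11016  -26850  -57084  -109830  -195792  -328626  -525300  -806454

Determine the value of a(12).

D1: -15834, -30234, -52746, -85962, -132834, -196674, -281154
D2: -14400, -22512, -33216, -46872, -63840, -84480
D3: -8112, -10704, -13656, -16968, -20640
D4: -2592, -2952, -3312, -3672
D5: -360, -360, -360
Fifth differences constant at -360.
-3672 − 360 = -4032;  -20640 − 4032 = -24672;  -84480 − 24672 = -109152;  -281154 − 109152 = -390306;  -806454 − 390306 = -1196760
-4032 − 360 = -4392;  -24672 − 4392 = -29064;  -109152 − 29064 = -138216;  -390306 − 138216 = -528522;  -1196760 − 528522 = -1725282
-4392 − 360 = -4752;  -29064 − 4752 = -33816;  -138216 − 33816 = -172032;  -528522 − 172032 = -700554;  -1725282 − 700554 = -2425836
-4752 − 360 = -5112;  -33816 − 5112 = -38928;  -172032 − 38928 = -210960;  -700554 − 210960 = -911514;  -2425836 − 911514 = -3337350

-3337350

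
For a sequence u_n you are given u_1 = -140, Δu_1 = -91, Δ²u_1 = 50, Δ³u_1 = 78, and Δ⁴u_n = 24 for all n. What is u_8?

3843

Build the table forward from the leading diagonal:
Fourth differences: 24  24  24  24  24  24  24  24
Third differences: 78  102  126  150  174  198  222  246
Second differences: 50  128  230  356  506  680  878  1100
First differences: -91  -41  87  317  673  1179  1859  2737
u: -140  -231  -272  -185  132  805  1984  3843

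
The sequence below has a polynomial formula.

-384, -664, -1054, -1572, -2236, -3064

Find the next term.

-4074

Δ: -280, -390, -518, -664, -828
Δ²: -110, -128, -146, -164
Δ³: -18, -18, -18
Third differences constant at -18.
-164 − 18 = -182;  -828 − 182 = -1010;  -3064 − 1010 = -4074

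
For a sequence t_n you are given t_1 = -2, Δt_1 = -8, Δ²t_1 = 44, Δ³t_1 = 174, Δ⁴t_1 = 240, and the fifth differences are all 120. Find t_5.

1166

Build the table forward from the leading diagonal:
Fifth differences: 120  120  120  120  120
Fourth differences: 240  360  480  600  720
Third differences: 174  414  774  1254  1854
Second differences: 44  218  632  1406  2660
First differences: -8  36  254  886  2292
t: -2  -10  26  280  1166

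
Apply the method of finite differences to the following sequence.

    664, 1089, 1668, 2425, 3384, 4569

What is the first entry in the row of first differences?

425

D1: 425, 579, 757, 959, 1185
D2: 154, 178, 202, 226
D3: 24, 24, 24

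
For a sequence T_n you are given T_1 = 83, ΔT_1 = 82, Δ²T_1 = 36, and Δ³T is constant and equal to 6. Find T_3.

Build the table forward from the leading diagonal:
Δ³: 6  6  6
Δ²: 36  42  48
Δ: 82  118  160
T: 83  165  283

283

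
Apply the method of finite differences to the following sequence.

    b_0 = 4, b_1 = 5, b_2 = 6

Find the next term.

1, 1
First differences constant at 1.
6 + 1 = 7

7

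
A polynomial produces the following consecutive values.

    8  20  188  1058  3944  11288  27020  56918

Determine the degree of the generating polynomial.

5

12, 168, 870, 2886, 7344, 15732, 29898
156, 702, 2016, 4458, 8388, 14166
546, 1314, 2442, 3930, 5778
768, 1128, 1488, 1848
360, 360, 360
The fifth differences are constant, so the polynomial has degree 5.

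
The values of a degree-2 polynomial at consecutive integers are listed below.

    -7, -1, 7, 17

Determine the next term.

29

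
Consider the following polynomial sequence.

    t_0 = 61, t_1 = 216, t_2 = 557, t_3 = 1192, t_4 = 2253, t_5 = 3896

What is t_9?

First differences: 155, 341, 635, 1061, 1643
Second differences: 186, 294, 426, 582
Third differences: 108, 132, 156
Fourth differences: 24, 24
Fourth differences constant at 24.
156 + 24 = 180;  582 + 180 = 762;  1643 + 762 = 2405;  3896 + 2405 = 6301
180 + 24 = 204;  762 + 204 = 966;  2405 + 966 = 3371;  6301 + 3371 = 9672
204 + 24 = 228;  966 + 228 = 1194;  3371 + 1194 = 4565;  9672 + 4565 = 14237
228 + 24 = 252;  1194 + 252 = 1446;  4565 + 1446 = 6011;  14237 + 6011 = 20248

20248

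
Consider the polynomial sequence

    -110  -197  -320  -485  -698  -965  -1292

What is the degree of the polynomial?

3

First differences: -87, -123, -165, -213, -267, -327
Second differences: -36, -42, -48, -54, -60
Third differences: -6, -6, -6, -6
The third differences are constant, so the polynomial has degree 3.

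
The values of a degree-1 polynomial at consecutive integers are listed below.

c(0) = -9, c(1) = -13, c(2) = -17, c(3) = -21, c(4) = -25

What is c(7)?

-37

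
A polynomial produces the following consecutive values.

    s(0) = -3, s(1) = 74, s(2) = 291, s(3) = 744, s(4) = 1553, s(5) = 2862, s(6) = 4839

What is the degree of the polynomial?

4

D1: 77, 217, 453, 809, 1309, 1977
D2: 140, 236, 356, 500, 668
D3: 96, 120, 144, 168
D4: 24, 24, 24
The fourth differences are constant, so the polynomial has degree 4.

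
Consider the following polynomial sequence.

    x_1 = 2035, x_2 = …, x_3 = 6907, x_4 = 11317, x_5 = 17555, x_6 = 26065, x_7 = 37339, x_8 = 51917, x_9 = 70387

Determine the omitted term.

Using the last 7 terms:
Δ: 4410  6238  8510  11274  14578  18470
Δ²: 1828  2272  2764  3304  3892
Δ³: 444  492  540  588
Δ⁴: 48  48  48
Constant fourth difference = 48.
Extend backward: 444 − 48 = 396;  1828 − 396 = 1432;  4410 − 1432 = 2978;  6907 − 2978 = 3929

3929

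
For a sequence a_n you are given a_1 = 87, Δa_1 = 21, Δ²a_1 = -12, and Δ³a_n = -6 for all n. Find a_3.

117

Build the table forward from the leading diagonal:
D3: -6, -6, -6
D2: -12, -18, -24
D1: 21, 9, -9
a: 87, 108, 117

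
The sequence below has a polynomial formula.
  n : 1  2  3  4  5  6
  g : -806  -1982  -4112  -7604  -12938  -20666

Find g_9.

-64814

D1: -1176 , -2130 , -3492 , -5334 , -7728
D2: -954 , -1362 , -1842 , -2394
D3: -408 , -480 , -552
D4: -72 , -72
Fourth differences constant at -72.
-552 − 72 = -624;  -2394 − 624 = -3018;  -7728 − 3018 = -10746;  -20666 − 10746 = -31412
-624 − 72 = -696;  -3018 − 696 = -3714;  -10746 − 3714 = -14460;  -31412 − 14460 = -45872
-696 − 72 = -768;  -3714 − 768 = -4482;  -14460 − 4482 = -18942;  -45872 − 18942 = -64814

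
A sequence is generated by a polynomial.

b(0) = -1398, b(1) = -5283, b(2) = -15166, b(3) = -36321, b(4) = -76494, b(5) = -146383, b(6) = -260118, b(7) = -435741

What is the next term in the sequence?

-695686

D1: -3885  -9883  -21155  -40173  -69889  -113735  -175623
D2: -5998  -11272  -19018  -29716  -43846  -61888
D3: -5274  -7746  -10698  -14130  -18042
D4: -2472  -2952  -3432  -3912
D5: -480  -480  -480
The fifth differences are constant (-480).
-3912 − 480 = -4392;  -18042 − 4392 = -22434;  -61888 − 22434 = -84322;  -175623 − 84322 = -259945;  -435741 − 259945 = -695686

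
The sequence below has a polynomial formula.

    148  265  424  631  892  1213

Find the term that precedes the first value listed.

First differences: 117, 159, 207, 261, 321
Second differences: 42, 48, 54, 60
Third differences: 6, 6, 6
The third differences are constant at 6.
Work back: 42 − 6 = 36;  117 − 36 = 81;  148 − 81 = 67

67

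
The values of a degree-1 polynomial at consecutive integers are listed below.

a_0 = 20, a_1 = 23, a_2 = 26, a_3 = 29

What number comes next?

32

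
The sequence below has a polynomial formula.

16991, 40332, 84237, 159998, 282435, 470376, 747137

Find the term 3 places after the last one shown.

2420900

23341, 43905, 75761, 122437, 187941, 276761
20564, 31856, 46676, 65504, 88820
11292, 14820, 18828, 23316
3528, 4008, 4488
480, 480
The fifth differences are constant (480).
4488 + 480 = 4968;  23316 + 4968 = 28284;  88820 + 28284 = 117104;  276761 + 117104 = 393865;  747137 + 393865 = 1141002
4968 + 480 = 5448;  28284 + 5448 = 33732;  117104 + 33732 = 150836;  393865 + 150836 = 544701;  1141002 + 544701 = 1685703
5448 + 480 = 5928;  33732 + 5928 = 39660;  150836 + 39660 = 190496;  544701 + 190496 = 735197;  1685703 + 735197 = 2420900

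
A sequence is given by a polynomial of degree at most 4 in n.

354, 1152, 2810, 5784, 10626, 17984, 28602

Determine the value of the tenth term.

88896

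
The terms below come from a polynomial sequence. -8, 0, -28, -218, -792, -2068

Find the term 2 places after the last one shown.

-8478

Δ: 8, -28, -190, -574, -1276
Δ²: -36, -162, -384, -702
Δ³: -126, -222, -318
Δ⁴: -96, -96
Fourth differences constant at -96.
-318 − 96 = -414;  -702 − 414 = -1116;  -1276 − 1116 = -2392;  -2068 − 2392 = -4460
-414 − 96 = -510;  -1116 − 510 = -1626;  -2392 − 1626 = -4018;  -4460 − 4018 = -8478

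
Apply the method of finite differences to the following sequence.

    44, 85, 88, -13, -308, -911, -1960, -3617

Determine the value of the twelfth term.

-20405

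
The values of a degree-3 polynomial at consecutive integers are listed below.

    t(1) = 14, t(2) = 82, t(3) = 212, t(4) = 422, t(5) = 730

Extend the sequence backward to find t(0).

First differences: 68  130  210  308
Second differences: 62  80  98
Third differences: 18  18
The third differences are constant at 18.
Work back: 62 − 18 = 44;  68 − 44 = 24;  14 − 24 = -10

-10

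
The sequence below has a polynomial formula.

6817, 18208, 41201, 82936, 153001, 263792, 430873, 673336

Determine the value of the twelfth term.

2922488

Δ: 11391 , 22993 , 41735 , 70065 , 110791 , 167081 , 242463
Δ²: 11602 , 18742 , 28330 , 40726 , 56290 , 75382
Δ³: 7140 , 9588 , 12396 , 15564 , 19092
Δ⁴: 2448 , 2808 , 3168 , 3528
Δ⁵: 360 , 360 , 360
Fifth differences constant at 360.
3528 + 360 = 3888;  19092 + 3888 = 22980;  75382 + 22980 = 98362;  242463 + 98362 = 340825;  673336 + 340825 = 1014161
3888 + 360 = 4248;  22980 + 4248 = 27228;  98362 + 27228 = 125590;  340825 + 125590 = 466415;  1014161 + 466415 = 1480576
4248 + 360 = 4608;  27228 + 4608 = 31836;  125590 + 31836 = 157426;  466415 + 157426 = 623841;  1480576 + 623841 = 2104417
4608 + 360 = 4968;  31836 + 4968 = 36804;  157426 + 36804 = 194230;  623841 + 194230 = 818071;  2104417 + 818071 = 2922488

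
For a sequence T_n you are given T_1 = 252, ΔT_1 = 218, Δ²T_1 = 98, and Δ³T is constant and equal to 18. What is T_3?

Build the table forward from the leading diagonal:
D3: 18  18  18
D2: 98  116  134
D1: 218  316  432
T: 252  470  786

786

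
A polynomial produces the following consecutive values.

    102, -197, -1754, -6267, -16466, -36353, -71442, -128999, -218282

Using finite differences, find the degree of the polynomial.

-299, -1557, -4513, -10199, -19887, -35089, -57557, -89283
-1258, -2956, -5686, -9688, -15202, -22468, -31726
-1698, -2730, -4002, -5514, -7266, -9258
-1032, -1272, -1512, -1752, -1992
-240, -240, -240, -240
The fifth differences are constant, so the polynomial has degree 5.

5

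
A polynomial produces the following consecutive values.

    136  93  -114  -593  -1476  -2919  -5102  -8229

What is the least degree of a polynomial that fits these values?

4

First differences: -43, -207, -479, -883, -1443, -2183, -3127
Second differences: -164, -272, -404, -560, -740, -944
Third differences: -108, -132, -156, -180, -204
Fourth differences: -24, -24, -24, -24
The fourth differences are constant, so the polynomial has degree 4.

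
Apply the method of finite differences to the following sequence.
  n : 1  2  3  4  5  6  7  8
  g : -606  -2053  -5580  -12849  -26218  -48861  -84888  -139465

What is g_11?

-484516

Δ: -1447, -3527, -7269, -13369, -22643, -36027, -54577
Δ²: -2080, -3742, -6100, -9274, -13384, -18550
Δ³: -1662, -2358, -3174, -4110, -5166
Δ⁴: -696, -816, -936, -1056
Δ⁵: -120, -120, -120
Constant fifth difference = -120, so extend:
-1056 − 120 = -1176;  -5166 − 1176 = -6342;  -18550 − 6342 = -24892;  -54577 − 24892 = -79469;  -139465 − 79469 = -218934
-1176 − 120 = -1296;  -6342 − 1296 = -7638;  -24892 − 7638 = -32530;  -79469 − 32530 = -111999;  -218934 − 111999 = -330933
-1296 − 120 = -1416;  -7638 − 1416 = -9054;  -32530 − 9054 = -41584;  -111999 − 41584 = -153583;  -330933 − 153583 = -484516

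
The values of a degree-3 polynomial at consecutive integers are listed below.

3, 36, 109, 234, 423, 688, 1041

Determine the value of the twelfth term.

Δ: 33  73  125  189  265  353
Δ²: 40  52  64  76  88
Δ³: 12  12  12  12
The third differences are constant (12).
88 + 12 = 100;  353 + 100 = 453;  1041 + 453 = 1494
100 + 12 = 112;  453 + 112 = 565;  1494 + 565 = 2059
112 + 12 = 124;  565 + 124 = 689;  2059 + 689 = 2748
124 + 12 = 136;  689 + 136 = 825;  2748 + 825 = 3573
136 + 12 = 148;  825 + 148 = 973;  3573 + 973 = 4546

4546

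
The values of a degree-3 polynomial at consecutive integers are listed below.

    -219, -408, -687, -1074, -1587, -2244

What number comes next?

-189, -279, -387, -513, -657
-90, -108, -126, -144
-18, -18, -18
Third differences constant at -18.
-144 − 18 = -162;  -657 − 162 = -819;  -2244 − 819 = -3063

-3063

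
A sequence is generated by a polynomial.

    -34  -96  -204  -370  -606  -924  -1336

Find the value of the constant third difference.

-12

First differences: -62, -108, -166, -236, -318, -412
Second differences: -46, -58, -70, -82, -94
Third differences: -12, -12, -12, -12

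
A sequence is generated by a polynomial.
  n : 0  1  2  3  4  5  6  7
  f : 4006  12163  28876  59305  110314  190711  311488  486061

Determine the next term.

730510

Δ: 8157  16713  30429  51009  80397  120777  174573
Δ²: 8556  13716  20580  29388  40380  53796
Δ³: 5160  6864  8808  10992  13416
Δ⁴: 1704  1944  2184  2424
Δ⁵: 240  240  240
Fifth differences constant at 240.
2424 + 240 = 2664;  13416 + 2664 = 16080;  53796 + 16080 = 69876;  174573 + 69876 = 244449;  486061 + 244449 = 730510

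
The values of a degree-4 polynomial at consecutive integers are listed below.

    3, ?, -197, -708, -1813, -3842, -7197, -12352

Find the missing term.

-22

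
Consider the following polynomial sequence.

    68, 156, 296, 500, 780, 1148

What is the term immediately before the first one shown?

20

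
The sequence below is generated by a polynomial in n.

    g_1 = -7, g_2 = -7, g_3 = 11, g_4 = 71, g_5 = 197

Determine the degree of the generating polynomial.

Δ: 0, 18, 60, 126
Δ²: 18, 42, 66
Δ³: 24, 24
The third differences are constant, so the polynomial has degree 3.

3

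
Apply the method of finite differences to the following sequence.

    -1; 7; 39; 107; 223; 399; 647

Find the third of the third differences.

12

First differences: 8, 32, 68, 116, 176, 248
Second differences: 24, 36, 48, 60, 72
Third differences: 12, 12, 12, 12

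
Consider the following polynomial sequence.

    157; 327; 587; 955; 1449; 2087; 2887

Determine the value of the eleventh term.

8067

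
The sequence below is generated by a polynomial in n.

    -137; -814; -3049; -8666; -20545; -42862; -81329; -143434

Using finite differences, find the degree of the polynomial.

5

-677, -2235, -5617, -11879, -22317, -38467, -62105
-1558, -3382, -6262, -10438, -16150, -23638
-1824, -2880, -4176, -5712, -7488
-1056, -1296, -1536, -1776
-240, -240, -240
The fifth differences are constant, so the polynomial has degree 5.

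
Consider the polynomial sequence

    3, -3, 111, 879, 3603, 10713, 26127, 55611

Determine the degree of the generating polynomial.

D1: -6, 114, 768, 2724, 7110, 15414, 29484
D2: 120, 654, 1956, 4386, 8304, 14070
D3: 534, 1302, 2430, 3918, 5766
D4: 768, 1128, 1488, 1848
D5: 360, 360, 360
The fifth differences are constant, so the polynomial has degree 5.

5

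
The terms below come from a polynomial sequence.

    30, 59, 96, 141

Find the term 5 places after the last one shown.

D1: 29  37  45
D2: 8  8
Constant second difference = 8, so extend:
45 + 8 = 53;  141 + 53 = 194
53 + 8 = 61;  194 + 61 = 255
61 + 8 = 69;  255 + 69 = 324
69 + 8 = 77;  324 + 77 = 401
77 + 8 = 85;  401 + 85 = 486

486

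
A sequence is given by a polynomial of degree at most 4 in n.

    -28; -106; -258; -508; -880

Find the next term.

-1398

D1: -78 , -152 , -250 , -372
D2: -74 , -98 , -122
D3: -24 , -24
Third differences constant at -24.
-122 − 24 = -146;  -372 − 146 = -518;  -880 − 518 = -1398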